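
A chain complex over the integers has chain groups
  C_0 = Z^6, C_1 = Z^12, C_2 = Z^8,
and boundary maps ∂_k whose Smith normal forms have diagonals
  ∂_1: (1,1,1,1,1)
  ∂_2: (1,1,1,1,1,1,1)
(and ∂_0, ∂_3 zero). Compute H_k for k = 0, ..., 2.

H_0: b_0 = 6 − 0 − 5 = 1; torsion from ∂_1 factors > 1: none. So H_0 = Z.
H_1: b_1 = 12 − 5 − 7 = 0; torsion from ∂_2 factors > 1: none. So H_1 = 0.
H_2: b_2 = 8 − 7 − 0 = 1; torsion from ∂_3 factors > 1: none. So H_2 = Z.

H_0 = Z,  H_1 = 0,  H_2 = Z.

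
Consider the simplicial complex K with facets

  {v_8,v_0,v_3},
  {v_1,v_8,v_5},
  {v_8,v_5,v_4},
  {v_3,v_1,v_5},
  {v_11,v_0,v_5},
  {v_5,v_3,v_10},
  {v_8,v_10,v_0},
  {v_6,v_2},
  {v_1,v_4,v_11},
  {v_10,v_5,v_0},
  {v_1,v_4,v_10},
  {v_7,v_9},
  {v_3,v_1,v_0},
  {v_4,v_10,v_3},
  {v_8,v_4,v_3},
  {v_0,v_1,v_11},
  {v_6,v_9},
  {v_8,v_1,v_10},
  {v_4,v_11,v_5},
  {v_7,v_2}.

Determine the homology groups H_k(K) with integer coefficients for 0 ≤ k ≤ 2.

Take the total order v_0 < v_1 < v_2 < v_3 < v_4 < v_5 < v_6 < v_7 < v_8 < v_9 < v_10 < v_11 on the vertex set. Then K (dimension 2) consists of the simplices:

  0-simplices (12): [v_0], [v_1], [v_2], [v_3], [v_4], [v_5], [v_6], [v_7], [v_8], [v_9], [v_10], [v_11]
  1-simplices (28): (28 of them)
  2-simplices (16): (16 of them)

Hence C_0 ≅ Z^12, C_1 ≅ Z^28, C_2 ≅ Z^16.

∂_1: C_1 → C_0 is given by ∂[p,q] = [q] − [p].
This gives a 12×28 integer matrix of rank 10; reducing to Smith normal form yields diagonal entries (1,1,1,1,1,1,1,1,1,1).

Boundary ∂_2: C_2 → C_1 maps a triangle to the signed sum of its edges. For instance
  ∂[v_3,v_4,v_10] = [v_4,v_10] − [v_3,v_10] + [v_3,v_4],
  ∂[v_4,v_5,v_8] = [v_5,v_8] − [v_4,v_8] + [v_4,v_5].
This gives a 28×16 integer matrix of rank 15; reducing to Smith normal form yields diagonal entries (1,1,1,1,1,1,1,1,1,1,1,1,1,1,1).

Now H_k = ker ∂_k / im ∂_{k+1}, so:

  H_0: rank C_0 − rank ∂_1 = 12 − 10 = 2, and the invariant factors of ∂_1 are all 1, so H_0 = Z^2.
  H_1: rank ker ∂_1 − rank ∂_2 = (28 − 10) − 15 = 3, and the invariant factors of ∂_2 are all 1, so H_1 = Z^3.
  H_2: rank ker ∂_2 − rank ∂_3 = (16 − 15) − 0 = 1, and there is no ∂_3, so H_2 = Z.

As a check, the Euler characteristic is 12 − 28 + 16 = 0, which agrees with 2 − 3 + 1 = 0.

H_0 ≅ Z^2,  H_1 ≅ Z^3,  H_2 ≅ Z.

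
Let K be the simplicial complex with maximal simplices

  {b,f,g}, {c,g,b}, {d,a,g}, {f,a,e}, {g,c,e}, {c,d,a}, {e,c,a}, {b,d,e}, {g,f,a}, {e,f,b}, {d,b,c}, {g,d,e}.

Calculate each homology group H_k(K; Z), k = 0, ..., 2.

Order the vertices as a < b < c < d < e < f < g. Listing each simplex with vertices in this order, K has dimension 2 with simplices:

  0-simplices (7): a, b, c, d, e, f, g
  1-simplices (18): ac, ad, ae, af, ag, bc, bd, be, bf, bg, cd, ce, cg, de, dg, ef, eg, fg
  2-simplices (12): acd, ace, adg, aef, afg, bcd, bcg, bde, bef, bfg, ceg, deg

so the chain groups are C_0 ≅ Z^7, C_1 ≅ Z^18, C_2 ≅ Z^12.

Boundary ∂_1: C_1 → C_0 is given by ∂[p,q] = [q] − [p]. For instance
  ∂ag = g − a.
As a 7×18 matrix over Z this has rank 6, with invariant factors (1,1,1,1,1,1).

∂_2: C_2 → C_1 acts by ∂[p,q,r] = [q,r] − [p,r] + [p,q]. For instance
  ∂ace = ce − ae + ac,
  ∂afg = fg − ag + af.
The 18×12 boundary matrix has rank 12 and Smith normal form diag(1,1,1,1,1,1,1,1,1,1,1,2).

Now H_k = ker ∂_k / im ∂_{k+1}, so:

  H_0: rank C_0 − rank ∂_1 = 7 − 6 = 1, and the invariant factors of ∂_1 are all 1, so H_0 = Z.
  H_1: rank ker ∂_1 − rank ∂_2 = (18 − 6) − 12 = 0, and ∂_2 has invariant factor 2 > 1, so H_1 = Z/2.
  H_2: rank ker ∂_2 − rank ∂_3 = (12 − 12) − 0 = 0, and there is no ∂_3, so H_2 = 0.

As a check, the Euler characteristic is 7 − 18 + 12 = 1, which agrees with 1 − 0 + 0 = 1.

H_0 = Z,  H_1 = Z/2,  H_2 = 0.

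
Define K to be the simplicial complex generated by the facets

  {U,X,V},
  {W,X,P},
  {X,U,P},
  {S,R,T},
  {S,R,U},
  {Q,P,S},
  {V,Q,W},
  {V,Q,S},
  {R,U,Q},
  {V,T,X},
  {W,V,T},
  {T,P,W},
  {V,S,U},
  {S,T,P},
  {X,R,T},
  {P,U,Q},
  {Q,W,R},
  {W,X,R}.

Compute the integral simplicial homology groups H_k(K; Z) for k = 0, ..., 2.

Fix the vertex order P < Q < R < S < T < U < V < W < X and write every simplex with vertices in increasing order. Then dim K = 2 and the simplices of K are:

  0-simplices (9): P, Q, R, S, T, U, V, W, X
  1-simplices (27): PQ, PS, PT, PU, PW, PX, QR, QS, QU, QV, QW, RS, RT, RU, RW, RX, ST, SU, SV, TV, TW, TX, UV, UX, VW, VX, WX
  2-simplices (18): PQS, PQU, PST, PTW, PUX, PWX, QRU, QRW, QSV, QVW, RST, RSU, RTX, RWX, SUV, TVW, TVX, UVX

so the chain groups are C_0 ≅ Z^9, C_1 ≅ Z^27, C_2 ≅ Z^18.

∂_1: C_1 → C_0 is given by ∂[p,q] = [q] − [p].
The resulting 9×27 matrix has rank 8, and its Smith normal form has invariant factors (1,1,1,1,1,1,1,1).

The boundary map ∂_2: C_2 → C_1 maps a triangle to the signed sum of its edges. For instance
  ∂QSV = SV − QV + QS,
  ∂PQS = QS − PS + PQ.
The 27×18 boundary matrix has rank 18 and Smith normal form diag(1,1,1,1,1,1,1,1,1,1,1,1,1,1,1,1,1,2).

Reading off H_k = ker ∂_k / im ∂_{k+1}:

  H_0: rank C_0 − rank ∂_1 = 9 − 8 = 1, and the invariant factors of ∂_1 are all 1, so H_0 = Z.
  H_1: rank ker ∂_1 − rank ∂_2 = (27 − 8) − 18 = 1, and ∂_2 has invariant factor 2 > 1, so H_1 = Z ⊕ Z/2.
  H_2: rank ker ∂_2 − rank ∂_3 = (18 − 18) − 0 = 0, and there is no ∂_3, so H_2 = 0.

H_0 = Z,  H_1 = Z ⊕ Z/2,  H_2 = 0.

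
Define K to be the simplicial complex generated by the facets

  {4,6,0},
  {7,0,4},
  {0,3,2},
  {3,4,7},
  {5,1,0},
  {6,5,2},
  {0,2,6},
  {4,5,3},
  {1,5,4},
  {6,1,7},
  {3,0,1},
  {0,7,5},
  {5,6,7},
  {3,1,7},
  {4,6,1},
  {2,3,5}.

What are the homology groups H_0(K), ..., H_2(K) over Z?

Order the vertices as 0 < 1 < 2 < 3 < 4 < 5 < 6 < 7. Listing each simplex with vertices in this order, K has dimension 2 with simplices:

  0-simplices (8): [0], [1], [2], [3], [4], [5], [6], [7]
  1-simplices (24): (24 of them)
  2-simplices (16): [0,1,3], [0,1,5], [0,2,3], [0,2,6], [0,4,6], [0,4,7], [0,5,7], [1,3,7], [1,4,5], [1,4,6], [1,6,7], [2,3,5], [2,5,6], [3,4,5], [3,4,7], [5,6,7]

giving chain groups C_0 ≅ Z^8, C_1 ≅ Z^24, C_2 ≅ Z^16.

The boundary map ∂_1: C_1 → C_0 is given by ∂[p,q] = [q] − [p]. For instance
  ∂[4,5] = [5] − [4].
This gives a 8×24 integer matrix of rank 7; reducing to Smith normal form yields diagonal entries (1,1,1,1,1,1,1).

The boundary map ∂_2: C_2 → C_1 maps a triangle to the signed sum of its edges. For instance
  ∂[0,2,3] = [2,3] − [0,3] + [0,2],
  ∂[5,6,7] = [6,7] − [5,7] + [5,6].
The resulting 24×16 matrix has rank 15, and its Smith normal form has invariant factors (1,1,1,1,1,1,1,1,1,1,1,1,1,1,1).

Computing H_k = (kernel of ∂_k) / (image of ∂_{k+1}):

  H_0: rank C_0 − rank ∂_1 = 8 − 7 = 1, and the invariant factors of ∂_1 are all 1, so H_0 = Z.
  H_1: rank ker ∂_1 − rank ∂_2 = (24 − 7) − 15 = 2, and the invariant factors of ∂_2 are all 1, so H_1 = Z^2.
  H_2: rank ker ∂_2 − rank ∂_3 = (16 − 15) − 0 = 1, and there is no ∂_3, so H_2 = Z.

H_0 ≅ Z,  H_1 ≅ Z^2,  H_2 ≅ Z.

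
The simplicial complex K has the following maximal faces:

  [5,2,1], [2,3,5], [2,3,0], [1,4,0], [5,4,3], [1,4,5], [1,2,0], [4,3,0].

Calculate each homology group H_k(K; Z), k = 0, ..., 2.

H_0 ≅ Z,  H_1 = 0,  H_2 ≅ Z.

We work with the vertex ordering 0 < 1 < 2 < 3 < 4 < 5. The simplices of K, each written with vertices in increasing order, are:

  0-simplices (6): [0], [1], [2], [3], [4], [5]
  1-simplices (12): [0,1], [0,2], [0,3], [0,4], [1,2], [1,4], [1,5], [2,3], [2,5], [3,4], [3,5], [4,5]
  2-simplices (8): [0,1,2], [0,1,4], [0,2,3], [0,3,4], [1,2,5], [1,4,5], [2,3,5], [3,4,5]

so the chain groups are C_0 ≅ Z^6, C_1 ≅ Z^12, C_2 ≅ Z^8.

Boundary ∂_1: C_1 → C_0 sends each edge [p,q] (with p < q) to q − p.
The 6×12 boundary matrix has rank 5 and Smith normal form diag(1,1,1,1,1).

The boundary map ∂_2: C_2 → C_1 maps a triangle to the signed sum of its edges. For instance
  ∂[0,1,2] = [1,2] − [0,2] + [0,1],
  ∂[2,3,5] = [3,5] − [2,5] + [2,3].
The 12×8 boundary matrix has rank 7 and Smith normal form diag(1,1,1,1,1,1,1).

Now H_k = ker ∂_k / im ∂_{k+1}, so:

  H_0: rank C_0 − rank ∂_1 = 6 − 5 = 1, and the invariant factors of ∂_1 are all 1, so H_0 ≅ Z.
  H_1: rank ker ∂_1 − rank ∂_2 = (12 − 5) − 7 = 0, and the invariant factors of ∂_2 are all 1, so H_1 ≅ 0.
  H_2: rank ker ∂_2 − rank ∂_3 = (8 − 7) − 0 = 1, and there is no ∂_3, so H_2 ≅ Z.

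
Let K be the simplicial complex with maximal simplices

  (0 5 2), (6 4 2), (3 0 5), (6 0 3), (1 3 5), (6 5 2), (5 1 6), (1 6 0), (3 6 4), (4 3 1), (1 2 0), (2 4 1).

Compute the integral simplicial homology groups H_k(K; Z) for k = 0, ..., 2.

Fix the vertex order 0 < 1 < 2 < 3 < 4 < 5 < 6 and write every simplex with vertices in increasing order. Then dim K = 2 and the simplices of K are:

  0-simplices (7): [0], [1], [2], [3], [4], [5], [6]
  1-simplices (18): [0,1], [0,2], [0,3], [0,5], [0,6], [1,2], [1,3], [1,4], [1,5], [1,6], [2,4], [2,5], [2,6], [3,4], [3,5], [3,6], [4,6], [5,6]
  2-simplices (12): [0,1,2], [0,1,6], [0,2,5], [0,3,5], [0,3,6], [1,2,4], [1,3,4], [1,3,5], [1,5,6], [2,4,6], [2,5,6], [3,4,6]

giving chain groups C_0 ≅ Z^7, C_1 ≅ Z^18, C_2 ≅ Z^12.

∂_1: C_1 → C_0 maps an edge to its endpoints' difference, ∂[p,q] = q − p.
The resulting 7×18 matrix has rank 6, and its Smith normal form has invariant factors (1,1,1,1,1,1).

The boundary map ∂_2: C_2 → C_1 sends each 2-simplex [p,q,r] to [q,r] − [p,r] + [p,q]. For instance
  ∂[2,4,6] = [4,6] − [2,6] + [2,4],
  ∂[0,1,2] = [1,2] − [0,2] + [0,1].
The 18×12 boundary matrix has rank 12 and Smith normal form diag(1,1,1,1,1,1,1,1,1,1,1,2).

Computing H_k = (kernel of ∂_k) / (image of ∂_{k+1}):

  H_0: rank C_0 − rank ∂_1 = 7 − 6 = 1, and the invariant factors of ∂_1 are all 1, so H_0 = Z.
  H_1: rank ker ∂_1 − rank ∂_2 = (18 − 6) − 12 = 0, and ∂_2 has invariant factor 2 > 1, so H_1 = Z_2.
  H_2: rank ker ∂_2 − rank ∂_3 = (12 − 12) − 0 = 0, and there is no ∂_3, so H_2 = 0.

As a check, the Euler characteristic is 7 − 18 + 12 = 1, which agrees with 1 − 0 + 0 = 1.

H_0 ≅ Z,  H_1 ≅ Z_2,  H_2 = 0.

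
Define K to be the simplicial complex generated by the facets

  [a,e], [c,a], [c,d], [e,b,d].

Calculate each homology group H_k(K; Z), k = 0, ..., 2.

H_0 = Z,  H_1 = Z,  H_2 = 0.

Fix the vertex order a < b < c < d < e and write every simplex with vertices in increasing order. Then dim K = 2 and the simplices of K are:

  0-simplices (5): a, b, c, d, e
  1-simplices (6): ac, ae, bd, be, cd, de
  2-simplices (1): bde

so the chain groups are C_0 ≅ Z^5, C_1 ≅ Z^6, C_2 ≅ Z^1.

∂_1: C_1 → C_0 is given by ∂[p,q] = [q] − [p].
This gives a 5×6 integer matrix of rank 4; reducing to Smith normal form yields diagonal entries (1,1,1,1).

Boundary ∂_2: C_2 → C_1 sends each 2-simplex [p,q,r] to [q,r] − [p,r] + [p,q]. For instance
  ∂bde = de − be + bd.
The 6×1 boundary matrix has rank 1 and Smith normal form diag(1).

Reading off H_k = ker ∂_k / im ∂_{k+1}:

  H_0: rank C_0 − rank ∂_1 = 5 − 4 = 1, and the invariant factors of ∂_1 are all 1, so H_0 ≅ Z.
  H_1: rank ker ∂_1 − rank ∂_2 = (6 − 4) − 1 = 1, and the invariant factors of ∂_2 are all 1, so H_1 ≅ Z.
  H_2: rank ker ∂_2 − rank ∂_3 = (1 − 1) − 0 = 0, and there is no ∂_3, so H_2 ≅ 0.

As a check, the Euler characteristic is 5 − 6 + 1 = 0, which agrees with 1 − 1 + 0 = 0.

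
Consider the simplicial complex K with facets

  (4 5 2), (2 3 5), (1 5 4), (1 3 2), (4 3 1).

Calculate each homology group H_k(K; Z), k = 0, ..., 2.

H_0 ≅ Z,  H_1 ≅ Z,  H_2 = 0.

K has 5 vertices, 10 edges, 5 triangles.
rank ∂_0 = 0, rank ∂_1 = 4 ⇒ b_0 = 5 − 0 − 4 = 1; all invariant factors of ∂_1 are 1 so no torsion. So H_0 = Z.
rank ∂_1 = 4, rank ∂_2 = 5 ⇒ b_1 = 10 − 4 − 5 = 1; all invariant factors of ∂_2 are 1 so no torsion. So H_1 = Z.
rank ∂_2 = 5, rank ∂_3 = 0 ⇒ b_2 = 5 − 5 − 0 = 0. So H_2 = 0.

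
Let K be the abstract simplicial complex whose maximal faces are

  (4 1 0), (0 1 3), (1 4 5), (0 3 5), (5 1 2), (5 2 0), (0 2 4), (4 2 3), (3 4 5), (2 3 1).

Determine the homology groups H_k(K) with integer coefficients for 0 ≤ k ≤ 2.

H_0 ≅ Z,  H_1 ≅ Z/2,  H_2 = 0.

We work with the vertex ordering 0 < 1 < 2 < 3 < 4 < 5. The simplices of K, each written with vertices in increasing order, are:

  0-simplices (6): [0], [1], [2], [3], [4], [5]
  1-simplices (15): [0,1], [0,2], [0,3], [0,4], [0,5], [1,2], [1,3], [1,4], [1,5], [2,3], [2,4], [2,5], [3,4], [3,5], [4,5]
  2-simplices (10): [0,1,3], [0,1,4], [0,2,4], [0,2,5], [0,3,5], [1,2,3], [1,2,5], [1,4,5], [2,3,4], [3,4,5]

so the chain groups are C_0 ≅ Z^6, C_1 ≅ Z^15, C_2 ≅ Z^10.

∂_1: C_1 → C_0 sends each edge [p,q] (with p < q) to q − p.
The resulting 6×15 matrix has rank 5, and its Smith normal form has invariant factors (1,1,1,1,1).

The boundary map ∂_2: C_2 → C_1 sends each 2-simplex [p,q,r] to [q,r] − [p,r] + [p,q]. For instance
  ∂[1,4,5] = [4,5] − [1,5] + [1,4],
  ∂[2,3,4] = [3,4] − [2,4] + [2,3].
As a 15×10 matrix over Z this has rank 10, with invariant factors (1,1,1,1,1,1,1,1,1,2).

Now H_k = ker ∂_k / im ∂_{k+1}, so:

  H_0: rank C_0 − rank ∂_1 = 6 − 5 = 1, and the invariant factors of ∂_1 are all 1, so H_0 ≅ Z.
  H_1: rank ker ∂_1 − rank ∂_2 = (15 − 5) − 10 = 0, and ∂_2 has invariant factor 2 > 1, so H_1 ≅ Z/2.
  H_2: rank ker ∂_2 − rank ∂_3 = (10 − 10) − 0 = 0, and there is no ∂_3, so H_2 ≅ 0.

As a check, the Euler characteristic is 6 − 15 + 10 = 1, which agrees with 1 − 0 + 0 = 1.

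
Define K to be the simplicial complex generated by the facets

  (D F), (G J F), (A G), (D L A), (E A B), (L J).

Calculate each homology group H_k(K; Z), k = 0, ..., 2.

H_0 ≅ Z,  H_1 ≅ Z^2,  H_2 = 0.

Fix the vertex order A < B < D < E < F < G < J < L and write every simplex with vertices in increasing order. Then dim K = 2 and the simplices of K are:

  0-simplices (8): A, B, D, E, F, G, J, L
  1-simplices (12): AB, AD, AE, AG, AL, BE, DF, DL, FG, FJ, GJ, JL
  2-simplices (3): ABE, ADL, FGJ

giving chain groups C_0 ≅ Z^8, C_1 ≅ Z^12, C_2 ≅ Z^3.

The boundary map ∂_1: C_1 → C_0 sends each edge [p,q] (with p < q) to q − p. For instance
  ∂GJ = J − G.
This gives a 8×12 integer matrix of rank 7; reducing to Smith normal form yields diagonal entries (1,1,1,1,1,1,1).

Boundary ∂_2: C_2 → C_1 maps a triangle to the signed sum of its edges. For instance
  ∂FGJ = GJ − FJ + FG,
  ∂ABE = BE − AE + AB.
As a 12×3 matrix over Z this has rank 3, with invariant factors (1,1,1).

Computing H_k = (kernel of ∂_k) / (image of ∂_{k+1}):

  H_0: rank C_0 − rank ∂_1 = 8 − 7 = 1, and the invariant factors of ∂_1 are all 1, so H_0 = Z.
  H_1: rank ker ∂_1 − rank ∂_2 = (12 − 7) − 3 = 2, and the invariant factors of ∂_2 are all 1, so H_1 = Z^2.
  H_2: rank ker ∂_2 − rank ∂_3 = (3 − 3) − 0 = 0, and there is no ∂_3, so H_2 = 0.

As a check, the Euler characteristic is 8 − 12 + 3 = -1, which agrees with 1 − 2 + 0 = -1.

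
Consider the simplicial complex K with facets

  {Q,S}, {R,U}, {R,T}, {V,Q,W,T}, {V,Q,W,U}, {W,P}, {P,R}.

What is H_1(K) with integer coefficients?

We work with the vertex ordering P < Q < R < S < T < U < V < W. The simplices of K, each written with vertices in increasing order, are:

  0-simplices (8): P, Q, R, S, T, U, V, W
  1-simplices (14): PR, PW, QS, QT, QU, QV, QW, RT, RU, TV, TW, UV, UW, VW
  2-simplices (7): QTV, QTW, QUV, QUW, QVW, TVW, UVW
  3-simplices (2): QTVW, QUVW

Hence C_0 ≅ Z^8, C_1 ≅ Z^14, C_2 ≅ Z^7, C_3 ≅ Z^2.

∂_1: C_1 → C_0 is given by ∂[p,q] = [q] − [p]. For instance
  ∂QT = T − Q.
The 8×14 boundary matrix has rank 7 and Smith normal form diag(1,1,1,1,1,1,1).

The boundary map ∂_2: C_2 → C_1 maps a triangle to the signed sum of its edges. For instance
  ∂TVW = VW − TW + TV,
  ∂UVW = VW − UW + UV.
The 14×7 boundary matrix has rank 5 and Smith normal form diag(1,1,1,1,1).

The boundary map ∂_3: C_3 → C_2 sends each 3-simplex σ to the alternating sum Σ_i (−1)^i (σ with its i-th vertex removed). For instance
  ∂QUVW = UVW − QVW + QUW − QUV,
  ∂QTVW = TVW − QVW + QTW − QTV.
This gives a 7×2 integer matrix of rank 2; reducing to Smith normal form yields diagonal entries (1,1).

From H_k ≅ ker(∂_k) / im(∂_{k+1}) we obtain:

  H_1: rank ker ∂_1 − rank ∂_2 = (14 − 7) − 5 = 2, and the invariant factors of ∂_2 are all 1, so H_1 = Z^2.

H_1 = Z^2.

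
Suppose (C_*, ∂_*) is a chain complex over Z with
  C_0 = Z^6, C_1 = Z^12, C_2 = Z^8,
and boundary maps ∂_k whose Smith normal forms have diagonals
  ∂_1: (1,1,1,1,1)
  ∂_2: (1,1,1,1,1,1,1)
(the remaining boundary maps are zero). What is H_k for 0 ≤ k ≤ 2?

H_0: b_0 = 6 − 0 − 5 = 1; torsion from ∂_1 factors > 1: none. So H_0 = Z.
H_1: b_1 = 12 − 5 − 7 = 0; torsion from ∂_2 factors > 1: none. So H_1 = 0.
H_2: b_2 = 8 − 7 − 0 = 1; torsion from ∂_3 factors > 1: none. So H_2 = Z.

H_0 = Z,  H_1 = 0,  H_2 = Z.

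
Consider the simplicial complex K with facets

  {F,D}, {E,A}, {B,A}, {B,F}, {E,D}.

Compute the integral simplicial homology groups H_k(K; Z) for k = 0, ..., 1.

H_0 ≅ Z,  H_1 ≅ Z.

We work with the vertex ordering A < B < D < E < F. The simplices of K, each written with vertices in increasing order, are:

  0-simplices (5): A, B, D, E, F
  1-simplices (5): AB, AE, BF, DE, DF

giving chain groups C_0 ≅ Z^5, C_1 ≅ Z^5.

The boundary map ∂_1: C_1 → C_0 sends each edge [p,q] (with p < q) to q − p. For instance
  ∂DF = F − D.
As a 5×5 matrix over Z this has rank 4, with invariant factors (1,1,1,1).

Now H_k = ker ∂_k / im ∂_{k+1}, so:

  H_0: rank C_0 − rank ∂_1 = 5 − 4 = 1, and the invariant factors of ∂_1 are all 1, so H_0 = Z.
  H_1: rank ker ∂_1 − rank ∂_2 = (5 − 4) − 0 = 1, and there is no ∂_2, so H_1 = Z.

(K is a triangulation of the circle S^1.)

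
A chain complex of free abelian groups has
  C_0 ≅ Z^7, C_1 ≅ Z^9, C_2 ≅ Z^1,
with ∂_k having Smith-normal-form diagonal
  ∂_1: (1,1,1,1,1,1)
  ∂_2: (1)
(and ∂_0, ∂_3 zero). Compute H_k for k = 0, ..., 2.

H_0 ≅ Z,  H_1 ≅ Z^2,  H_2 = 0.

H_0: b_0 = 7 − 0 − 6 = 1; torsion from ∂_1 factors > 1: none. So H_0 ≅ Z.
H_1: b_1 = 9 − 6 − 1 = 2; torsion from ∂_2 factors > 1: none. So H_1 ≅ Z^2.
H_2: b_2 = 1 − 1 − 0 = 0; torsion from ∂_3 factors > 1: none. So H_2 ≅ 0.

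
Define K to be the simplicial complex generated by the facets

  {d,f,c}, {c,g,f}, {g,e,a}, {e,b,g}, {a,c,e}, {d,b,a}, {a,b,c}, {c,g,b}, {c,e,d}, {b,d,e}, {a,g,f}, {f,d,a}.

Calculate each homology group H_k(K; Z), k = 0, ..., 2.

We work with the vertex ordering a < b < c < d < e < f < g. The simplices of K, each written with vertices in increasing order, are:

  0-simplices (7): a, b, c, d, e, f, g
  1-simplices (18): ab, ac, ad, ae, af, ag, bc, bd, be, bg, cd, ce, cf, cg, de, df, eg, fg
  2-simplices (12): abc, abd, ace, adf, aeg, afg, bcg, bde, beg, cde, cdf, cfg

giving chain groups C_0 ≅ Z^7, C_1 ≅ Z^18, C_2 ≅ Z^12.

Boundary ∂_1: C_1 → C_0 is given by ∂[p,q] = [q] − [p].
The resulting 7×18 matrix has rank 6, and its Smith normal form has invariant factors (1,1,1,1,1,1).

Boundary ∂_2: C_2 → C_1 sends each 2-simplex [p,q,r] to [q,r] − [p,r] + [p,q]. For instance
  ∂cfg = fg − cg + cf,
  ∂beg = eg − bg + be.
As a 18×12 matrix over Z this has rank 12, with invariant factors (1,1,1,1,1,1,1,1,1,1,1,2).

From H_k ≅ ker(∂_k) / im(∂_{k+1}) we obtain:

  H_0: rank C_0 − rank ∂_1 = 7 − 6 = 1, and the invariant factors of ∂_1 are all 1, so H_0 ≅ Z.
  H_1: rank ker ∂_1 − rank ∂_2 = (18 − 6) − 12 = 0, and ∂_2 has invariant factor 2 > 1, so H_1 ≅ Z/2.
  H_2: rank ker ∂_2 − rank ∂_3 = (12 − 12) − 0 = 0, and there is no ∂_3, so H_2 ≅ 0.

H_0 ≅ Z,  H_1 ≅ Z/2,  H_2 = 0.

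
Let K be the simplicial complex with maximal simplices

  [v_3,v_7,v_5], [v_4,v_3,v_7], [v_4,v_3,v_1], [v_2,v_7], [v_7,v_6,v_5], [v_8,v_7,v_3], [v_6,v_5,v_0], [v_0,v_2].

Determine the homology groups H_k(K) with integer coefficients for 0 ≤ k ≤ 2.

H_0 ≅ Z,  H_1 ≅ Z,  H_2 = 0.

We work with the vertex ordering v_0 < v_1 < v_2 < v_3 < v_4 < v_5 < v_6 < v_7 < v_8. The simplices of K, each written with vertices in increasing order, are:

  0-simplices (9): [v_0], [v_1], [v_2], [v_3], [v_4], [v_5], [v_6], [v_7], [v_8]
  1-simplices (15): (15 of them)
  2-simplices (6): [v_0,v_5,v_6], [v_1,v_3,v_4], [v_3,v_4,v_7], [v_3,v_5,v_7], [v_3,v_7,v_8], [v_5,v_6,v_7]

giving chain groups C_0 ≅ Z^9, C_1 ≅ Z^15, C_2 ≅ Z^6.

The boundary map ∂_1: C_1 → C_0 is given by ∂[p,q] = [q] − [p]. For instance
  ∂[v_0,v_6] = [v_6] − [v_0].
The 9×15 boundary matrix has rank 8 and Smith normal form diag(1,1,1,1,1,1,1,1).

∂_2: C_2 → C_1 maps a triangle to the signed sum of its edges. For instance
  ∂[v_0,v_5,v_6] = [v_5,v_6] − [v_0,v_6] + [v_0,v_5],
  ∂[v_1,v_3,v_4] = [v_3,v_4] − [v_1,v_4] + [v_1,v_3].
The resulting 15×6 matrix has rank 6, and its Smith normal form has invariant factors (1,1,1,1,1,1).

Now H_k = ker ∂_k / im ∂_{k+1}, so:

  H_0: rank C_0 − rank ∂_1 = 9 − 8 = 1, and the invariant factors of ∂_1 are all 1, so H_0 = Z.
  H_1: rank ker ∂_1 − rank ∂_2 = (15 − 8) − 6 = 1, and the invariant factors of ∂_2 are all 1, so H_1 = Z.
  H_2: rank ker ∂_2 − rank ∂_3 = (6 − 6) − 0 = 0, and there is no ∂_3, so H_2 = 0.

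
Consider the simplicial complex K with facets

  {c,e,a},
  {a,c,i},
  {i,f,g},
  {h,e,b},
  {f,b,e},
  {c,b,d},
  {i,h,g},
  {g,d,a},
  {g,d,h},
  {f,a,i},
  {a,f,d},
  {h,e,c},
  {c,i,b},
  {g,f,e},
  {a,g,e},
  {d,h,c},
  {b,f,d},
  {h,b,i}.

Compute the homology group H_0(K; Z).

H_0 ≅ Z.

Order the vertices as a < b < c < d < e < f < g < h < i. Listing each simplex with vertices in this order, K has dimension 2 with simplices:

  0-simplices (9): a, b, c, d, e, f, g, h, i
  1-simplices (27): ac, ad, ae, af, ag, ai, bc, bd, be, bf, bh, bi, cd, ce, ch, ci, df, dg, dh, ef, eg, eh, fg, fi, gh, gi, hi
  2-simplices (18): ace, aci, adf, adg, aeg, afi, bcd, bci, bdf, bef, beh, bhi, cdh, ceh, dgh, efg, fgi, ghi

so the chain groups are C_0 ≅ Z^9, C_1 ≅ Z^27, C_2 ≅ Z^18.

The boundary map ∂_1: C_1 → C_0 maps an edge to its endpoints' difference, ∂[p,q] = q − p. For instance
  ∂ai = i − a.
The 9×27 boundary matrix has rank 8 and Smith normal form diag(1,1,1,1,1,1,1,1).

The boundary map ∂_2: C_2 → C_1 acts by ∂[p,q,r] = [q,r] − [p,r] + [p,q]. For instance
  ∂bhi = hi − bi + bh,
  ∂cdh = dh − ch + cd.
This gives a 27×18 integer matrix of rank 18; reducing to Smith normal form yields diagonal entries (1,1,1,1,1,1,1,1,1,1,1,1,1,1,1,1,1,2).

Now H_k = ker ∂_k / im ∂_{k+1}, so:

  H_0: rank C_0 − rank ∂_1 = 9 − 8 = 1, and the invariant factors of ∂_1 are all 1, so H_0 ≅ Z.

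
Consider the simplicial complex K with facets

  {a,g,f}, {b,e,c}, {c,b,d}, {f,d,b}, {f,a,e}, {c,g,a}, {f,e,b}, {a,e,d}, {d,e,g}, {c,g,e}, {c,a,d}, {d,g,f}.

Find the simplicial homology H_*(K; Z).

H_0 = Z,  H_1 = Z/2,  H_2 = 0.

Take the total order a < b < c < d < e < f < g on the vertex set. Then K (dimension 2) consists of the simplices:

  0-simplices (7): a, b, c, d, e, f, g
  1-simplices (18): ac, ad, ae, af, ag, bc, bd, be, bf, cd, ce, cg, de, df, dg, ef, eg, fg
  2-simplices (12): acd, acg, ade, aef, afg, bcd, bce, bdf, bef, ceg, deg, dfg

so the chain groups are C_0 ≅ Z^7, C_1 ≅ Z^18, C_2 ≅ Z^12.

The boundary map ∂_1: C_1 → C_0 maps an edge to its endpoints' difference, ∂[p,q] = q − p. For instance
  ∂bd = d − b.
This gives a 7×18 integer matrix of rank 6; reducing to Smith normal form yields diagonal entries (1,1,1,1,1,1).

The boundary map ∂_2: C_2 → C_1 sends each 2-simplex [p,q,r] to [q,r] − [p,r] + [p,q]. For instance
  ∂afg = fg − ag + af,
  ∂bce = ce − be + bc.
The 18×12 boundary matrix has rank 12 and Smith normal form diag(1,1,1,1,1,1,1,1,1,1,1,2).

Computing H_k = (kernel of ∂_k) / (image of ∂_{k+1}):

  H_0: rank C_0 − rank ∂_1 = 7 − 6 = 1, and the invariant factors of ∂_1 are all 1, so H_0 = Z.
  H_1: rank ker ∂_1 − rank ∂_2 = (18 − 6) − 12 = 0, and ∂_2 has invariant factor 2 > 1, so H_1 = Z/2.
  H_2: rank ker ∂_2 − rank ∂_3 = (12 − 12) − 0 = 0, and there is no ∂_3, so H_2 = 0.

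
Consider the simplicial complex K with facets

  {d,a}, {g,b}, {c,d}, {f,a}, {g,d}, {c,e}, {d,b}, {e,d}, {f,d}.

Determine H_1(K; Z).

H_1 ≅ Z^3.

K has 7 vertices, 9 edges.
rank ∂_1 = 6, rank ∂_2 = 0 ⇒ b_1 = 9 − 6 − 0 = 3. So H_1 ≅ Z^3.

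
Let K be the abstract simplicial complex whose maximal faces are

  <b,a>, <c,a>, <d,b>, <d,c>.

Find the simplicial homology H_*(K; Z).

K has 4 vertices, 4 edges.
rank ∂_0 = 0, rank ∂_1 = 3 ⇒ b_0 = 4 − 0 − 3 = 1; all invariant factors of ∂_1 are 1 so no torsion. So H_0 = Z.
rank ∂_1 = 3, rank ∂_2 = 0 ⇒ b_1 = 4 − 3 − 0 = 1. So H_1 = Z.

H_0 ≅ Z,  H_1 ≅ Z.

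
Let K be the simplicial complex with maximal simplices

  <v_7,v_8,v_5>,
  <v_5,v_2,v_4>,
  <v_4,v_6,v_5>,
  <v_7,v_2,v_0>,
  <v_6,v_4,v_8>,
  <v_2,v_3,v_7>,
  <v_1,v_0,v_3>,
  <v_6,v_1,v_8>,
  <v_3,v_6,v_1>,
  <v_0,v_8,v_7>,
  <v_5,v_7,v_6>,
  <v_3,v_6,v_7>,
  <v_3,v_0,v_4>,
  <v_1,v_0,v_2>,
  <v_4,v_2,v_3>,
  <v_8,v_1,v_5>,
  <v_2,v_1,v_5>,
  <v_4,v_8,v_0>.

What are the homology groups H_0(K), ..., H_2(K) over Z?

Fix the vertex order v_0 < v_1 < v_2 < v_3 < v_4 < v_5 < v_6 < v_7 < v_8 and write every simplex with vertices in increasing order. Then dim K = 2 and the simplices of K are:

  0-simplices (9): [v_0], [v_1], [v_2], [v_3], [v_4], [v_5], [v_6], [v_7], [v_8]
  1-simplices (27): (27 of them)
  2-simplices (18): (18 of them)

so the chain groups are C_0 ≅ Z^9, C_1 ≅ Z^27, C_2 ≅ Z^18.

The boundary map ∂_1: C_1 → C_0 maps an edge to its endpoints' difference, ∂[p,q] = q − p. For instance
  ∂[v_5,v_7] = [v_7] − [v_5].
This gives a 9×27 integer matrix of rank 8; reducing to Smith normal form yields diagonal entries (1,1,1,1,1,1,1,1).

∂_2: C_2 → C_1 maps a triangle to the signed sum of its edges. For instance
  ∂[v_1,v_5,v_8] = [v_5,v_8] − [v_1,v_8] + [v_1,v_5],
  ∂[v_0,v_4,v_8] = [v_4,v_8] − [v_0,v_8] + [v_0,v_4].
The resulting 27×18 matrix has rank 18, and its Smith normal form has invariant factors (1,1,1,1,1,1,1,1,1,1,1,1,1,1,1,1,1,2).

From H_k ≅ ker(∂_k) / im(∂_{k+1}) we obtain:

  H_0: rank C_0 − rank ∂_1 = 9 − 8 = 1, and the invariant factors of ∂_1 are all 1, so H_0 = Z.
  H_1: rank ker ∂_1 − rank ∂_2 = (27 − 8) − 18 = 1, and ∂_2 has invariant factor 2 > 1, so H_1 = Z × Z/2.
  H_2: rank ker ∂_2 − rank ∂_3 = (18 − 18) − 0 = 0, and there is no ∂_3, so H_2 = 0.

H_0 ≅ Z,  H_1 ≅ Z × Z/2,  H_2 = 0.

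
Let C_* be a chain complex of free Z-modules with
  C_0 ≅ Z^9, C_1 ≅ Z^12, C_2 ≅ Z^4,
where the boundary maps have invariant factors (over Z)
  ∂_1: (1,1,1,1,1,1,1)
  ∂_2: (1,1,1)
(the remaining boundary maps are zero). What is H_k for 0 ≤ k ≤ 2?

H_0 ≅ Z^2,  H_1 ≅ Z^2,  H_2 ≅ Z.

H_0: b_0 = 9 − 0 − 7 = 2; torsion from ∂_1 factors > 1: none. So H_0 ≅ Z^2.
H_1: b_1 = 12 − 7 − 3 = 2; torsion from ∂_2 factors > 1: none. So H_1 ≅ Z^2.
H_2: b_2 = 4 − 3 − 0 = 1; torsion from ∂_3 factors > 1: none. So H_2 ≅ Z.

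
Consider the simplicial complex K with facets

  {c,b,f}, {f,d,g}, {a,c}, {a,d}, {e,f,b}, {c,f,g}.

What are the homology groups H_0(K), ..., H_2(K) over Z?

H_0 ≅ Z,  H_1 ≅ Z,  H_2 = 0.

Order the vertices as a < b < c < d < e < f < g. Listing each simplex with vertices in this order, K has dimension 2 with simplices:

  0-simplices (7): a, b, c, d, e, f, g
  1-simplices (11): ac, ad, bc, be, bf, cf, cg, df, dg, ef, fg
  2-simplices (4): bcf, bef, cfg, dfg

so the chain groups are C_0 ≅ Z^7, C_1 ≅ Z^11, C_2 ≅ Z^4.

Boundary ∂_1: C_1 → C_0 is given by ∂[p,q] = [q] − [p]. For instance
  ∂cf = f − c.
The resulting 7×11 matrix has rank 6, and its Smith normal form has invariant factors (1,1,1,1,1,1).

Boundary ∂_2: C_2 → C_1 sends each 2-simplex [p,q,r] to [q,r] − [p,r] + [p,q]. For instance
  ∂bcf = cf − bf + bc,
  ∂cfg = fg − cg + cf.
As a 11×4 matrix over Z this has rank 4, with invariant factors (1,1,1,1).

Reading off H_k = ker ∂_k / im ∂_{k+1}:

  H_0: rank C_0 − rank ∂_1 = 7 − 6 = 1, and the invariant factors of ∂_1 are all 1, so H_0 = Z.
  H_1: rank ker ∂_1 − rank ∂_2 = (11 − 6) − 4 = 1, and the invariant factors of ∂_2 are all 1, so H_1 = Z.
  H_2: rank ker ∂_2 − rank ∂_3 = (4 − 4) − 0 = 0, and there is no ∂_3, so H_2 = 0.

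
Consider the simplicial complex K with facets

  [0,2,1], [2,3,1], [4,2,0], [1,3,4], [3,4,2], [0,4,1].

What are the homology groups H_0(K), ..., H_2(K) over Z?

K has 5 vertices, 9 edges, 6 triangles.
rank ∂_0 = 0, rank ∂_1 = 4 ⇒ b_0 = 5 − 0 − 4 = 1; all invariant factors of ∂_1 are 1 so no torsion. So H_0 = Z.
rank ∂_1 = 4, rank ∂_2 = 5 ⇒ b_1 = 9 − 4 − 5 = 0; all invariant factors of ∂_2 are 1 so no torsion. So H_1 = 0.
rank ∂_2 = 5, rank ∂_3 = 0 ⇒ b_2 = 6 − 5 − 0 = 1. So H_2 = Z.

H_0 ≅ Z,  H_1 = 0,  H_2 ≅ Z.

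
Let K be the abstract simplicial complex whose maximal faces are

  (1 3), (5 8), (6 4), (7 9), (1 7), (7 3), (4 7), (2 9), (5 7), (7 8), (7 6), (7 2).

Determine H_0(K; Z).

H_0 ≅ Z.

Order the vertices as 1 < 2 < 3 < 4 < 5 < 6 < 7 < 8 < 9. Listing each simplex with vertices in this order, K has dimension 1 with simplices:

  0-simplices (9): [1], [2], [3], [4], [5], [6], [7], [8], [9]
  1-simplices (12): [1,3], [1,7], [2,7], [2,9], [3,7], [4,6], [4,7], [5,7], [5,8], [6,7], [7,8], [7,9]

Hence C_0 ≅ Z^9, C_1 ≅ Z^12.

The boundary map ∂_1: C_1 → C_0 is given by ∂[p,q] = [q] − [p].
As a 9×12 matrix over Z this has rank 8, with invariant factors (1,1,1,1,1,1,1,1).

Reading off H_k = ker ∂_k / im ∂_{k+1}:

  H_0: rank C_0 − rank ∂_1 = 9 − 8 = 1, and the invariant factors of ∂_1 are all 1, so H_0 ≅ Z.

(K is a triangulation of a wedge of 4 circles.)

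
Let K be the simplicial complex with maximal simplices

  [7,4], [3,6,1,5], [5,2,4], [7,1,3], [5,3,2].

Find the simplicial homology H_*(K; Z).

Fix the vertex order 1 < 2 < 3 < 4 < 5 < 6 < 7 and write every simplex with vertices in increasing order. Then dim K = 3 and the simplices of K are:

  0-simplices (7): [1], [2], [3], [4], [5], [6], [7]
  1-simplices (13): [1,3], [1,5], [1,6], [1,7], [2,3], [2,4], [2,5], [3,5], [3,6], [3,7], [4,5], [4,7], [5,6]
  2-simplices (7): [1,3,5], [1,3,6], [1,3,7], [1,5,6], [2,3,5], [2,4,5], [3,5,6]
  3-simplices (1): [1,3,5,6]

so the chain groups are C_0 ≅ Z^7, C_1 ≅ Z^13, C_2 ≅ Z^7, C_3 ≅ Z^1.

Boundary ∂_1: C_1 → C_0 sends each edge [p,q] (with p < q) to q − p. For instance
  ∂[1,7] = [7] − [1].
This gives a 7×13 integer matrix of rank 6; reducing to Smith normal form yields diagonal entries (1,1,1,1,1,1).

The boundary map ∂_2: C_2 → C_1 sends each 2-simplex [p,q,r] to [q,r] − [p,r] + [p,q]. For instance
  ∂[2,3,5] = [3,5] − [2,5] + [2,3],
  ∂[1,3,7] = [3,7] − [1,7] + [1,3].
This gives a 13×7 integer matrix of rank 6; reducing to Smith normal form yields diagonal entries (1,1,1,1,1,1).

The boundary map ∂_3: C_3 → C_2 sends each 3-simplex σ to the alternating sum Σ_i (−1)^i (σ with its i-th vertex removed). For instance
  ∂[1,3,5,6] = [3,5,6] − [1,5,6] + [1,3,6] − [1,3,5].
As a 7×1 matrix over Z this has rank 1, with invariant factors (1).

Computing H_k = (kernel of ∂_k) / (image of ∂_{k+1}):

  H_0: rank C_0 − rank ∂_1 = 7 − 6 = 1, and the invariant factors of ∂_1 are all 1, so H_0 ≅ Z.
  H_1: rank ker ∂_1 − rank ∂_2 = (13 − 6) − 6 = 1, and the invariant factors of ∂_2 are all 1, so H_1 ≅ Z.
  H_2: rank ker ∂_2 − rank ∂_3 = (7 − 6) − 1 = 0, and the invariant factors of ∂_3 are all 1, so H_2 ≅ 0.
  H_3: rank ker ∂_3 − rank ∂_4 = (1 − 1) − 0 = 0, and there is no ∂_4, so H_3 ≅ 0.

H_0 ≅ Z,  H_1 ≅ Z,  H_2 = 0,  H_3 = 0.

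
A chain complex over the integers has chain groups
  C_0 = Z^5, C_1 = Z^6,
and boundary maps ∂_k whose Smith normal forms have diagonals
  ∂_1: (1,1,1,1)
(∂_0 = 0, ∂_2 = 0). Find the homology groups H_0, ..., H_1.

H_0 ≅ Z,  H_1 ≅ Z^2.

H_0: b_0 = 5 − 0 − 4 = 1; torsion from ∂_1 factors > 1: none. So H_0 ≅ Z.
H_1: b_1 = 6 − 4 − 0 = 2; torsion from ∂_2 factors > 1: none. So H_1 ≅ Z^2.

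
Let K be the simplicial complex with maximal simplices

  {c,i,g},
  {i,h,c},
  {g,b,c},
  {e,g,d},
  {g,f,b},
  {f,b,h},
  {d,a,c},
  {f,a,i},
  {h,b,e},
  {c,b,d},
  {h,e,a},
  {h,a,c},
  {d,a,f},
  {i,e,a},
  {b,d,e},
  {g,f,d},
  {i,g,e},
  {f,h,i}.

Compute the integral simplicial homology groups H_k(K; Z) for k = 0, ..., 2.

Order the vertices as a < b < c < d < e < f < g < h < i. Listing each simplex with vertices in this order, K has dimension 2 with simplices:

  0-simplices (9): a, b, c, d, e, f, g, h, i
  1-simplices (27): ac, ad, ae, af, ah, ai, bc, bd, be, bf, bg, bh, cd, cg, ch, ci, de, df, dg, eg, eh, ei, fg, fh, fi, gi, hi
  2-simplices (18): acd, ach, adf, aeh, aei, afi, bcd, bcg, bde, beh, bfg, bfh, cgi, chi, deg, dfg, egi, fhi

giving chain groups C_0 ≅ Z^9, C_1 ≅ Z^27, C_2 ≅ Z^18.

∂_1: C_1 → C_0 maps an edge to its endpoints' difference, ∂[p,q] = q − p. For instance
  ∂gi = i − g.
The 9×27 boundary matrix has rank 8 and Smith normal form diag(1,1,1,1,1,1,1,1).

Boundary ∂_2: C_2 → C_1 maps a triangle to the signed sum of its edges. For instance
  ∂fhi = hi − fi + fh,
  ∂afi = fi − ai + af.
The 27×18 boundary matrix has rank 18 and Smith normal form diag(1,1,1,1,1,1,1,1,1,1,1,1,1,1,1,1,1,2).

From H_k ≅ ker(∂_k) / im(∂_{k+1}) we obtain:

  H_0: rank C_0 − rank ∂_1 = 9 − 8 = 1, and the invariant factors of ∂_1 are all 1, so H_0 = Z.
  H_1: rank ker ∂_1 − rank ∂_2 = (27 − 8) − 18 = 1, and ∂_2 has invariant factor 2 > 1, so H_1 = Z × Z/2.
  H_2: rank ker ∂_2 − rank ∂_3 = (18 − 18) − 0 = 0, and there is no ∂_3, so H_2 = 0.

As a check, the Euler characteristic is 9 − 27 + 18 = 0, which agrees with 1 − 1 + 0 = 0.

H_0 = Z,  H_1 = Z × Z/2,  H_2 = 0.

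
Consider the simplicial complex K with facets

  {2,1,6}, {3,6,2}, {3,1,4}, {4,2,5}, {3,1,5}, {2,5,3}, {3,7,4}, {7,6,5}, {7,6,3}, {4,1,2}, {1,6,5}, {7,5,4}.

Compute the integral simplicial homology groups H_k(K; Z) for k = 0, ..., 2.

Fix the vertex order 1 < 2 < 3 < 4 < 5 < 6 < 7 and write every simplex with vertices in increasing order. Then dim K = 2 and the simplices of K are:

  0-simplices (7): [1], [2], [3], [4], [5], [6], [7]
  1-simplices (18): [1,2], [1,3], [1,4], [1,5], [1,6], [2,3], [2,4], [2,5], [2,6], [3,4], [3,5], [3,6], [3,7], [4,5], [4,7], [5,6], [5,7], [6,7]
  2-simplices (12): [1,2,4], [1,2,6], [1,3,4], [1,3,5], [1,5,6], [2,3,5], [2,3,6], [2,4,5], [3,4,7], [3,6,7], [4,5,7], [5,6,7]

giving chain groups C_0 ≅ Z^7, C_1 ≅ Z^18, C_2 ≅ Z^12.

Boundary ∂_1: C_1 → C_0 is given by ∂[p,q] = [q] − [p]. For instance
  ∂[1,2] = [2] − [1].
This gives a 7×18 integer matrix of rank 6; reducing to Smith normal form yields diagonal entries (1,1,1,1,1,1).

∂_2: C_2 → C_1 sends each 2-simplex [p,q,r] to [q,r] − [p,r] + [p,q]. For instance
  ∂[5,6,7] = [6,7] − [5,7] + [5,6],
  ∂[4,5,7] = [5,7] − [4,7] + [4,5].
This gives a 18×12 integer matrix of rank 12; reducing to Smith normal form yields diagonal entries (1,1,1,1,1,1,1,1,1,1,1,2).

Now H_k = ker ∂_k / im ∂_{k+1}, so:

  H_0: rank C_0 − rank ∂_1 = 7 − 6 = 1, and the invariant factors of ∂_1 are all 1, so H_0 ≅ Z.
  H_1: rank ker ∂_1 − rank ∂_2 = (18 − 6) − 12 = 0, and ∂_2 has invariant factor 2 > 1, so H_1 ≅ Z/2Z.
  H_2: rank ker ∂_2 − rank ∂_3 = (12 − 12) − 0 = 0, and there is no ∂_3, so H_2 ≅ 0.

(K is a triangulation of the real projective plane RP^2.)

H_0 ≅ Z,  H_1 ≅ Z/2Z,  H_2 = 0.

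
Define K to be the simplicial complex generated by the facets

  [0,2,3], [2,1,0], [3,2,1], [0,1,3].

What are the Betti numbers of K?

b_0 = 1, b_1 = 0, b_2 = 1.

Fix the vertex order 0 < 1 < 2 < 3 and write every simplex with vertices in increasing order. Then dim K = 2 and the simplices of K are:

  0-simplices (4): [0], [1], [2], [3]
  1-simplices (6): [0,1], [0,2], [0,3], [1,2], [1,3], [2,3]
  2-simplices (4): [0,1,2], [0,1,3], [0,2,3], [1,2,3]

so the chain groups are C_0 ≅ Z^4, C_1 ≅ Z^6, C_2 ≅ Z^4.

The boundary map ∂_1: C_1 → C_0 maps an edge to its endpoints' difference, ∂[p,q] = q − p.
The resulting 4×6 matrix has rank 3, and its Smith normal form has invariant factors (1,1,1).

Boundary ∂_2: C_2 → C_1 sends each 2-simplex [p,q,r] to [q,r] − [p,r] + [p,q]. For instance
  ∂[0,2,3] = [2,3] − [0,3] + [0,2],
  ∂[0,1,2] = [1,2] − [0,2] + [0,1].
The 6×4 boundary matrix has rank 3 and Smith normal form diag(1,1,1).

Reading off H_k = ker ∂_k / im ∂_{k+1}:

  H_0: rank C_0 − rank ∂_1 = 4 − 3 = 1, and the invariant factors of ∂_1 are all 1, so H_0 ≅ Z.
  H_1: rank ker ∂_1 − rank ∂_2 = (6 − 3) − 3 = 0, and the invariant factors of ∂_2 are all 1, so H_1 ≅ 0.
  H_2: rank ker ∂_2 − rank ∂_3 = (4 − 3) − 0 = 1, and there is no ∂_3, so H_2 ≅ Z.

Hence the Betti numbers are b_0 = 1, b_1 = 0, b_2 = 1.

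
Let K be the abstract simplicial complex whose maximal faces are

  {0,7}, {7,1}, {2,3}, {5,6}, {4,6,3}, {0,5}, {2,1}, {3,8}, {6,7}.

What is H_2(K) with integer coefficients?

Order the vertices as 0 < 1 < 2 < 3 < 4 < 5 < 6 < 7 < 8. Listing each simplex with vertices in this order, K has dimension 2 with simplices:

  0-simplices (9): [0], [1], [2], [3], [4], [5], [6], [7], [8]
  1-simplices (11): [0,5], [0,7], [1,2], [1,7], [2,3], [3,4], [3,6], [3,8], [4,6], [5,6], [6,7]
  2-simplices (1): [3,4,6]

so the chain groups are C_0 ≅ Z^9, C_1 ≅ Z^11, C_2 ≅ Z^1.

∂_1: C_1 → C_0 is given by ∂[p,q] = [q] − [p]. For instance
  ∂[6,7] = [7] − [6].
The 9×11 boundary matrix has rank 8 and Smith normal form diag(1,1,1,1,1,1,1,1).

The boundary map ∂_2: C_2 → C_1 sends each 2-simplex [p,q,r] to [q,r] − [p,r] + [p,q]. For instance
  ∂[3,4,6] = [4,6] − [3,6] + [3,4].
The resulting 11×1 matrix has rank 1, and its Smith normal form has invariant factors (1).

Reading off H_k = ker ∂_k / im ∂_{k+1}:

  H_2: rank ker ∂_2 − rank ∂_3 = (1 − 1) − 0 = 0, and there is no ∂_3, so H_2 ≅ 0.

H_2 = 0.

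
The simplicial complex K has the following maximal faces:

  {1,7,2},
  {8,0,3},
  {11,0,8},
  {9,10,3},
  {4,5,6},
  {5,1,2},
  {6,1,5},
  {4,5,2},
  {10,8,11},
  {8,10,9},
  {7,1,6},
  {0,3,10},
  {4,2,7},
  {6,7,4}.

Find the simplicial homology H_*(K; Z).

K has 12 vertices, 24 edges, 14 triangles.
rank ∂_0 = 0, rank ∂_1 = 10 ⇒ b_0 = 12 − 0 − 10 = 2; all invariant factors of ∂_1 are 1 so no torsion. So H_0 = Z^2.
rank ∂_1 = 10, rank ∂_2 = 13 ⇒ b_1 = 24 − 10 − 13 = 1; all invariant factors of ∂_2 are 1 so no torsion. So H_1 = Z.
rank ∂_2 = 13, rank ∂_3 = 0 ⇒ b_2 = 14 − 13 − 0 = 1. So H_2 = Z.

H_0 = Z^2,  H_1 = Z,  H_2 = Z.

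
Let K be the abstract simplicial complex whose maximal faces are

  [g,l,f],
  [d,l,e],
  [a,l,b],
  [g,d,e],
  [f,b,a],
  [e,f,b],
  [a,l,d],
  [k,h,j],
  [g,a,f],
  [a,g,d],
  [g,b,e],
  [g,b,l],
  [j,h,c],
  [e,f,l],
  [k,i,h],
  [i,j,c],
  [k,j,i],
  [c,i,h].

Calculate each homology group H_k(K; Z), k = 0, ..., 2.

H_0 ≅ Z^2,  H_1 ≅ Z/2,  H_2 ≅ Z.

Fix the vertex order a < b < c < d < e < f < g < h < i < j < k < l and write every simplex with vertices in increasing order. Then dim K = 2 and the simplices of K are:

  0-simplices (12): a, b, c, d, e, f, g, h, i, j, k, l
  1-simplices (27): ab, ad, af, ag, al, be, bf, bg, bl, ch, ci, cj, de, dg, dl, ef, eg, el, fg, fl, gl, hi, hj, hk, ij, ik, jk
  2-simplices (18): abf, abl, adg, adl, afg, bef, beg, bgl, chi, chj, cij, deg, del, efl, fgl, hik, hjk, ijk

Hence C_0 ≅ Z^12, C_1 ≅ Z^27, C_2 ≅ Z^18.

The boundary map ∂_1: C_1 → C_0 maps an edge to its endpoints' difference, ∂[p,q] = q − p.
This gives a 12×27 integer matrix of rank 10; reducing to Smith normal form yields diagonal entries (1,1,1,1,1,1,1,1,1,1).

The boundary map ∂_2: C_2 → C_1 sends each 2-simplex [p,q,r] to [q,r] − [p,r] + [p,q]. For instance
  ∂chi = hi − ci + ch,
  ∂deg = eg − dg + de.
As a 27×18 matrix over Z this has rank 17, with invariant factors (1,1,1,1,1,1,1,1,1,1,1,1,1,1,1,1,2).

Reading off H_k = ker ∂_k / im ∂_{k+1}:

  H_0: rank C_0 − rank ∂_1 = 12 − 10 = 2, and the invariant factors of ∂_1 are all 1, so H_0 ≅ Z^2.
  H_1: rank ker ∂_1 − rank ∂_2 = (27 − 10) − 17 = 0, and ∂_2 has invariant factor 2 > 1, so H_1 ≅ Z/2.
  H_2: rank ker ∂_2 − rank ∂_3 = (18 − 17) − 0 = 1, and there is no ∂_3, so H_2 ≅ Z.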